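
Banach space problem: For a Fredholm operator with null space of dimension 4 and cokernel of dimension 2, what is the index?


The Fredholm index is defined as ind(T) = dim(ker T) - dim(coker T)
= 4 - 2
= 2

2


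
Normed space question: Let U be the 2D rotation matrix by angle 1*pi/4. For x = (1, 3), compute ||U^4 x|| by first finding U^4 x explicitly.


U is a rotation by theta = 1*pi/4
U^4 = rotation by 4*theta = 4*pi/4
cos(4*pi/4) = -1.0000, sin(4*pi/4) = 0.0000
U^4 x = (-1.0000 * 1 - 0.0000 * 3, 0.0000 * 1 + -1.0000 * 3)
= (-1.0000, -3.0000)
||U^4 x|| = sqrt((-1.0000)^2 + (-3.0000)^2) = sqrt(10.0000) = 3.1623

3.1623


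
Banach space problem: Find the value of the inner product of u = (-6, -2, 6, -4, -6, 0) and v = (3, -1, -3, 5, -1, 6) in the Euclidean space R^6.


Computing the standard inner product <u, v> = sum u_i * v_i
= -6*3 + -2*-1 + 6*-3 + -4*5 + -6*-1 + 0*6
= -18 + 2 + -18 + -20 + 6 + 0
= -48

-48


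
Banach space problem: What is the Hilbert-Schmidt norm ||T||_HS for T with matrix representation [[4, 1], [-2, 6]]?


The Hilbert-Schmidt norm is sqrt(sum of squares of all entries).
Sum of squares = 4^2 + 1^2 + (-2)^2 + 6^2
= 16 + 1 + 4 + 36 = 57
||T||_HS = sqrt(57) = 7.5498

7.5498


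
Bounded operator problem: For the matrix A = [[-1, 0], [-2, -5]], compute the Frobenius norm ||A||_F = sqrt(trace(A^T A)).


||A||_F^2 = sum a_ij^2
= (-1)^2 + 0^2 + (-2)^2 + (-5)^2
= 1 + 0 + 4 + 25 = 30
||A||_F = sqrt(30) = 5.4772

5.4772


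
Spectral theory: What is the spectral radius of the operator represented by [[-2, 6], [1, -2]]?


For a 2x2 matrix, eigenvalues satisfy lambda^2 - (trace)*lambda + det = 0
trace = -2 + -2 = -4
det = -2*-2 - 6*1 = -2
discriminant = (-4)^2 - 4*(-2) = 24
spectral radius = max |eigenvalue| = 4.4495

4.4495


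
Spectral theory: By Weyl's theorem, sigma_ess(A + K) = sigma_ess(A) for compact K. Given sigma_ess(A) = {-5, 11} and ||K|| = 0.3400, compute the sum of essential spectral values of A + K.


By Weyl's theorem, the essential spectrum is invariant under compact perturbations.
sigma_ess(A + K) = sigma_ess(A) = {-5, 11}
Sum = -5 + 11 = 6

6


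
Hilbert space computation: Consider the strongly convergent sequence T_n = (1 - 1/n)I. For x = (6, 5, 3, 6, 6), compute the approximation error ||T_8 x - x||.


T_8 x - x = (1 - 1/8)x - x = -x/8
||x|| = sqrt(142) = 11.9164
||T_8 x - x|| = ||x||/8 = 11.9164/8 = 1.4895

1.4895


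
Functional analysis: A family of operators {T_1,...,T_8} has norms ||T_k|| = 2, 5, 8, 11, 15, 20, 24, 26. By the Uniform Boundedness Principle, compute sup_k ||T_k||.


By the Uniform Boundedness Principle, the supremum of norms is finite.
sup_k ||T_k|| = max(2, 5, 8, 11, 15, 20, 24, 26) = 26

26


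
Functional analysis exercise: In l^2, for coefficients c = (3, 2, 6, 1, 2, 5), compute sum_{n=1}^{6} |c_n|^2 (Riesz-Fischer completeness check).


sum |c_n|^2 = 3^2 + 2^2 + 6^2 + 1^2 + 2^2 + 5^2
= 9 + 4 + 36 + 1 + 4 + 25
= 79

79


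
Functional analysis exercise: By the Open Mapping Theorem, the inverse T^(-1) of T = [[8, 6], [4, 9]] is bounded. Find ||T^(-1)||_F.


det(T) = 8*9 - 6*4 = 48
T^(-1) = (1/48) * [[9, -6], [-4, 8]] = [[0.1875, -0.1250], [-0.0833, 0.1667]]
||T^(-1)||_F^2 = 0.1875^2 + (-0.1250)^2 + (-0.0833)^2 + 0.1667^2 = 0.0855
||T^(-1)||_F = sqrt(0.0855) = 0.2924

0.2924


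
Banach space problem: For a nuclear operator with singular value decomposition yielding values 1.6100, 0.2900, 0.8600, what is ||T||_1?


The nuclear norm is the sum of all singular values.
||T||_1 = 1.6100 + 0.2900 + 0.8600
= 2.7600

2.7600


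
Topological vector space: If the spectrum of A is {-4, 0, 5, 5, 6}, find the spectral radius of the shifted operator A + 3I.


Spectrum of A + 3I = {-1, 3, 8, 8, 9}
Spectral radius = max |lambda| over the shifted spectrum
= max(1, 3, 8, 8, 9) = 9

9


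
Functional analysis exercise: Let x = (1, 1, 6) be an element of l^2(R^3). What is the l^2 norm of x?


The l^2 norm = (sum |x_i|^2)^(1/2)
Sum of 2th powers = 1 + 1 + 36 = 38
||x||_2 = (38)^(1/2) = 6.1644

6.1644


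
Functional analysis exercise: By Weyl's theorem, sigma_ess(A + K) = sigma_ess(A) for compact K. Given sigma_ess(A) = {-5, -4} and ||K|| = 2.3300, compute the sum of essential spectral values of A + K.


By Weyl's theorem, the essential spectrum is invariant under compact perturbations.
sigma_ess(A + K) = sigma_ess(A) = {-5, -4}
Sum = -5 + -4 = -9

-9


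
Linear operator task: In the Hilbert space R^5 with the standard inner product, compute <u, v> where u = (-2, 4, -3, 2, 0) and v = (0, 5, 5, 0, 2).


Computing the standard inner product <u, v> = sum u_i * v_i
= -2*0 + 4*5 + -3*5 + 2*0 + 0*2
= 0 + 20 + -15 + 0 + 0
= 5

5


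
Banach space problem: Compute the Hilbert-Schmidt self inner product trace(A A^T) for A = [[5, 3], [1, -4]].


trace(A * A^T) = sum of squares of all entries
= 5^2 + 3^2 + 1^2 + (-4)^2
= 25 + 9 + 1 + 16
= 51

51


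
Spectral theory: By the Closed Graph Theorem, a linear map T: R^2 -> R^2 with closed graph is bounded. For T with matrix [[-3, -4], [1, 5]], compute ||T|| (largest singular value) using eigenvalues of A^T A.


A^T A = [[10, 17], [17, 41]]
trace(A^T A) = 51, det(A^T A) = 121
discriminant = 51^2 - 4*121 = 2117
Largest eigenvalue of A^T A = (trace + sqrt(disc))/2 = 48.5054
||T|| = sqrt(48.5054) = 6.9646

6.9646


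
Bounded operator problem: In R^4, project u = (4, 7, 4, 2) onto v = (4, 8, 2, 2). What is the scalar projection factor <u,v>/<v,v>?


Computing <u,v> = 4*4 + 7*8 + 4*2 + 2*2 = 84
Computing <v,v> = 4^2 + 8^2 + 2^2 + 2^2 = 88
Projection coefficient = 84/88 = 0.9545

0.9545


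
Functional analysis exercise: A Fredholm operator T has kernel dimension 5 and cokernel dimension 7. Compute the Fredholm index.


The Fredholm index is defined as ind(T) = dim(ker T) - dim(coker T)
= 5 - 7
= -2

-2


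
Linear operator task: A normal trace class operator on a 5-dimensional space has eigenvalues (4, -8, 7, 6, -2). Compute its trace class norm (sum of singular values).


For a normal operator, singular values equal |eigenvalues|.
Trace norm = sum |lambda_i| = 4 + 8 + 7 + 6 + 2
= 27

27


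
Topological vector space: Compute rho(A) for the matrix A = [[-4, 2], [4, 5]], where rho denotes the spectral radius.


For a 2x2 matrix, eigenvalues satisfy lambda^2 - (trace)*lambda + det = 0
trace = -4 + 5 = 1
det = -4*5 - 2*4 = -28
discriminant = 1^2 - 4*(-28) = 113
spectral radius = max |eigenvalue| = 5.8151

5.8151


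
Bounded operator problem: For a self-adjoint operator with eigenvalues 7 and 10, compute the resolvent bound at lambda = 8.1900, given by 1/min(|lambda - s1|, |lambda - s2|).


dist(8.1900, {7, 10}) = min(|8.1900 - 7|, |8.1900 - 10|)
= min(1.1900, 1.8100) = 1.1900
Resolvent bound = 1/1.1900 = 0.8403

0.8403


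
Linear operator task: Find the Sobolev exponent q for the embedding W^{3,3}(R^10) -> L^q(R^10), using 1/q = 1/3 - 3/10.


Using the Sobolev embedding formula: 1/q = 1/p - k/n
1/q = 1/3 - 3/10 = 1/30
q = 1/(1/30) = 30

30.0000


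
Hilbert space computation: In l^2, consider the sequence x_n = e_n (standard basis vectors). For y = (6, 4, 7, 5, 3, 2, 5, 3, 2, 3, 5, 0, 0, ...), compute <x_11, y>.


x_11 = e_11 is the standard basis vector with 1 in position 11.
<x_11, y> = y_11 = 5
As n -> infinity, <x_n, y> -> 0, confirming weak convergence of (x_n) to 0.

5


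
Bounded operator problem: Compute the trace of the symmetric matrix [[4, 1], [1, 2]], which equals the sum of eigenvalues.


For a self-adjoint (symmetric) matrix, the eigenvalues are real.
The sum of eigenvalues equals the trace of the matrix.
trace = 4 + 2 = 6

6


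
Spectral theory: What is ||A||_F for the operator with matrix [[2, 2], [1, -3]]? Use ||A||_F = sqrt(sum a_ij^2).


||A||_F^2 = sum a_ij^2
= 2^2 + 2^2 + 1^2 + (-3)^2
= 4 + 4 + 1 + 9 = 18
||A||_F = sqrt(18) = 4.2426

4.2426


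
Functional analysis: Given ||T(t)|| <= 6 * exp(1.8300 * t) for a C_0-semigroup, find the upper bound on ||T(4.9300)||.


||T(4.9300)|| <= 6 * exp(1.8300 * 4.9300)
= 6 * exp(9.0219)
= 6 * 8282.4989
= 49694.9933

49694.9933


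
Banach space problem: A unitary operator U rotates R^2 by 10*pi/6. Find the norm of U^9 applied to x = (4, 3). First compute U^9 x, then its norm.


U is a rotation by theta = 10*pi/6
U^9 = rotation by 9*theta = 90*pi/6 = 6*pi/6 (mod 2*pi)
cos(6*pi/6) = -1.0000, sin(6*pi/6) = 0.0000
U^9 x = (-1.0000 * 4 - 0.0000 * 3, 0.0000 * 4 + -1.0000 * 3)
= (-4.0000, -3.0000)
||U^9 x|| = sqrt((-4.0000)^2 + (-3.0000)^2) = sqrt(25.0000) = 5.0000

5.0000


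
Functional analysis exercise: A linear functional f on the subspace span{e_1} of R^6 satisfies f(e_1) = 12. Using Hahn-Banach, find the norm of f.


The norm of f is given by ||f|| = sup_{||x||=1} |f(x)|.
On span{e_1}, ||e_1|| = 1, so ||f|| = |f(e_1)| / ||e_1||
= |12| / 1 = 12.0000

12.0000


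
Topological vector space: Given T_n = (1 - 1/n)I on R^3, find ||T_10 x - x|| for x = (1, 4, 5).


T_10 x - x = (1 - 1/10)x - x = -x/10
||x|| = sqrt(42) = 6.4807
||T_10 x - x|| = ||x||/10 = 6.4807/10 = 0.6481

0.6481


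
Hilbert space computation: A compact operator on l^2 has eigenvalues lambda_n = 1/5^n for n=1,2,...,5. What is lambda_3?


The eigenvalue formula gives lambda_3 = 1/5^3
= 1/125
= 0.0080

0.0080


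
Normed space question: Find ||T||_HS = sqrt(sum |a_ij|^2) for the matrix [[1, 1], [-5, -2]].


The Hilbert-Schmidt norm is sqrt(sum of squares of all entries).
Sum of squares = 1^2 + 1^2 + (-5)^2 + (-2)^2
= 1 + 1 + 25 + 4 = 31
||T||_HS = sqrt(31) = 5.5678

5.5678


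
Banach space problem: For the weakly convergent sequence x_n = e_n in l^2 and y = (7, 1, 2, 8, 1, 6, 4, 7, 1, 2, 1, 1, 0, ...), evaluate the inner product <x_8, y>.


x_8 = e_8 is the standard basis vector with 1 in position 8.
<x_8, y> = y_8 = 7
As n -> infinity, <x_n, y> -> 0, confirming weak convergence of (x_n) to 0.

7


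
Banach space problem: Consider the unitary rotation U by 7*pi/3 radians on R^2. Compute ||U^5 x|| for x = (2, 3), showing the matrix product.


U is a rotation by theta = 7*pi/3
U^5 = rotation by 5*theta = 35*pi/3 = 5*pi/3 (mod 2*pi)
cos(5*pi/3) = 0.5000, sin(5*pi/3) = -0.8660
U^5 x = (0.5000 * 2 - -0.8660 * 3, -0.8660 * 2 + 0.5000 * 3)
= (3.5981, -0.2321)
||U^5 x|| = sqrt(3.5981^2 + (-0.2321)^2) = sqrt(13.0000) = 3.6056

3.6056


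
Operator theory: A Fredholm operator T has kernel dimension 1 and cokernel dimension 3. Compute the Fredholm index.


The Fredholm index is defined as ind(T) = dim(ker T) - dim(coker T)
= 1 - 3
= -2

-2


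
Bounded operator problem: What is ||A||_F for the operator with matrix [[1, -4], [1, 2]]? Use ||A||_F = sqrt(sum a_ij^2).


||A||_F^2 = sum a_ij^2
= 1^2 + (-4)^2 + 1^2 + 2^2
= 1 + 16 + 1 + 4 = 22
||A||_F = sqrt(22) = 4.6904

4.6904


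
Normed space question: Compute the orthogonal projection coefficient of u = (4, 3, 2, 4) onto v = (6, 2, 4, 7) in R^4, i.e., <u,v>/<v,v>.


Computing <u,v> = 4*6 + 3*2 + 2*4 + 4*7 = 66
Computing <v,v> = 6^2 + 2^2 + 4^2 + 7^2 = 105
Projection coefficient = 66/105 = 0.6286

0.6286


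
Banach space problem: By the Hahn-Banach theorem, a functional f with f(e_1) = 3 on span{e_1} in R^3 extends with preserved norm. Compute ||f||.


The norm of f is given by ||f|| = sup_{||x||=1} |f(x)|.
On span{e_1}, ||e_1|| = 1, so ||f|| = |f(e_1)| / ||e_1||
= |3| / 1 = 3.0000

3.0000


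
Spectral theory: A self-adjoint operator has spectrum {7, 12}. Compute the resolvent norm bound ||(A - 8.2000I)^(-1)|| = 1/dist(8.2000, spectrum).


dist(8.2000, {7, 12}) = min(|8.2000 - 7|, |8.2000 - 12|)
= min(1.2000, 3.8000) = 1.2000
Resolvent bound = 1/1.2000 = 0.8333

0.8333


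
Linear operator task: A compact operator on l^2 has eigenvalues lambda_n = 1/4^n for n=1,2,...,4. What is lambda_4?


The eigenvalue formula gives lambda_4 = 1/4^4
= 1/256
= 0.0039

0.0039


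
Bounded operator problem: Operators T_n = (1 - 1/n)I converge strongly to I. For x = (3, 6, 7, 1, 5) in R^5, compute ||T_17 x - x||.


T_17 x - x = (1 - 1/17)x - x = -x/17
||x|| = sqrt(120) = 10.9545
||T_17 x - x|| = ||x||/17 = 10.9545/17 = 0.6444

0.6444


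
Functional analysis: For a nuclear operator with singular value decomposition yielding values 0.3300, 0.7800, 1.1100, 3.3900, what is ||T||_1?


The nuclear norm is the sum of all singular values.
||T||_1 = 0.3300 + 0.7800 + 1.1100 + 3.3900
= 5.6100

5.6100


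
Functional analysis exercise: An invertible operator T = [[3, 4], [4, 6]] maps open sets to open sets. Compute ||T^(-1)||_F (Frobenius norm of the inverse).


det(T) = 3*6 - 4*4 = 2
T^(-1) = (1/2) * [[6, -4], [-4, 3]] = [[3.0000, -2.0000], [-2.0000, 1.5000]]
||T^(-1)||_F^2 = 3.0000^2 + (-2.0000)^2 + (-2.0000)^2 + 1.5000^2 = 19.2500
||T^(-1)||_F = sqrt(19.2500) = 4.3875

4.3875


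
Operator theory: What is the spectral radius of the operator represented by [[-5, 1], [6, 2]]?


For a 2x2 matrix, eigenvalues satisfy lambda^2 - (trace)*lambda + det = 0
trace = -5 + 2 = -3
det = -5*2 - 1*6 = -16
discriminant = (-3)^2 - 4*(-16) = 73
spectral radius = max |eigenvalue| = 5.7720

5.7720


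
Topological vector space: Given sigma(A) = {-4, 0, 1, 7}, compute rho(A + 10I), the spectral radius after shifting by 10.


Spectrum of A + 10I = {6, 10, 11, 17}
Spectral radius = max |lambda| over the shifted spectrum
= max(6, 10, 11, 17) = 17

17


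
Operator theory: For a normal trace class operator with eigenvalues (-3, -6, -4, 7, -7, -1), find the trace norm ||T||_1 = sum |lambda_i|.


For a normal operator, singular values equal |eigenvalues|.
Trace norm = sum |lambda_i| = 3 + 6 + 4 + 7 + 7 + 1
= 28

28


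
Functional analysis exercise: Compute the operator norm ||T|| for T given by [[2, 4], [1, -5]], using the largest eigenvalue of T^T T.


A^T A = [[5, 3], [3, 41]]
trace(A^T A) = 46, det(A^T A) = 196
discriminant = 46^2 - 4*196 = 1332
Largest eigenvalue of A^T A = (trace + sqrt(disc))/2 = 41.2483
||T|| = sqrt(41.2483) = 6.4225

6.4225


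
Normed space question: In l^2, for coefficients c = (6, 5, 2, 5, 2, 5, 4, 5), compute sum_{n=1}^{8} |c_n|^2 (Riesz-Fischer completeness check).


sum |c_n|^2 = 6^2 + 5^2 + 2^2 + 5^2 + 2^2 + 5^2 + 4^2 + 5^2
= 36 + 25 + 4 + 25 + 4 + 25 + 16 + 25
= 160

160


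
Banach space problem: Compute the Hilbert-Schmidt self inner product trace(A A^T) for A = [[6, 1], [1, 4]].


trace(A * A^T) = sum of squares of all entries
= 6^2 + 1^2 + 1^2 + 4^2
= 36 + 1 + 1 + 16
= 54

54


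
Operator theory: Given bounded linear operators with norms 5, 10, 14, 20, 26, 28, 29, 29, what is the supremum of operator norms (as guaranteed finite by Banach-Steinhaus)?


By the Uniform Boundedness Principle, the supremum of norms is finite.
sup_k ||T_k|| = max(5, 10, 14, 20, 26, 28, 29, 29) = 29

29


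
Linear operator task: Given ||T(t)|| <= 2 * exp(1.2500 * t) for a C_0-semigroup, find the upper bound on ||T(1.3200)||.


||T(1.3200)|| <= 2 * exp(1.2500 * 1.3200)
= 2 * exp(1.6500)
= 2 * 5.2070
= 10.4140

10.4140


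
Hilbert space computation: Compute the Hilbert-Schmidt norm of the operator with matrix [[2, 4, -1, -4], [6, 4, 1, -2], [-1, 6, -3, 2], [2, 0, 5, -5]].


The Hilbert-Schmidt norm is sqrt(sum of squares of all entries).
Sum of squares = 2^2 + 4^2 + (-1)^2 + (-4)^2 + 6^2 + 4^2 + 1^2 + (-2)^2 + (-1)^2 + 6^2 + (-3)^2 + 2^2 + 2^2 + 0^2 + 5^2 + (-5)^2
= 4 + 16 + 1 + 16 + 36 + 16 + 1 + 4 + 1 + 36 + 9 + 4 + 4 + 0 + 25 + 25 = 198
||T||_HS = sqrt(198) = 14.0712

14.0712


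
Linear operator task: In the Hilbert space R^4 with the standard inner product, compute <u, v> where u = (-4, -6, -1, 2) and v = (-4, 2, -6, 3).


Computing the standard inner product <u, v> = sum u_i * v_i
= -4*-4 + -6*2 + -1*-6 + 2*3
= 16 + -12 + 6 + 6
= 16

16


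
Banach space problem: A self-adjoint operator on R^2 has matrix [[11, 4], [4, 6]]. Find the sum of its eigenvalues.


For a self-adjoint (symmetric) matrix, the eigenvalues are real.
The sum of eigenvalues equals the trace of the matrix.
trace = 11 + 6 = 17

17


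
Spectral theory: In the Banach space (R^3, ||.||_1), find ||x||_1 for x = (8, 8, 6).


The l^1 norm equals the sum of absolute values of all components.
||x||_1 = 8 + 8 + 6
= 22

22.0000


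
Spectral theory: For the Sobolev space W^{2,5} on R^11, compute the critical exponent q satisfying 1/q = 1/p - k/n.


Using the Sobolev embedding formula: 1/q = 1/p - k/n
1/q = 1/5 - 2/11 = 1/55
q = 1/(1/55) = 55

55.0000


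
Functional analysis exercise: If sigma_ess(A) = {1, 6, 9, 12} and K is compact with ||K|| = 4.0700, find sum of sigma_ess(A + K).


By Weyl's theorem, the essential spectrum is invariant under compact perturbations.
sigma_ess(A + K) = sigma_ess(A) = {1, 6, 9, 12}
Sum = 1 + 6 + 9 + 12 = 28

28


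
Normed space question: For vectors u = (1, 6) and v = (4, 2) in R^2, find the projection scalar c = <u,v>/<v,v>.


Computing <u,v> = 1*4 + 6*2 = 16
Computing <v,v> = 4^2 + 2^2 = 20
Projection coefficient = 16/20 = 0.8000

0.8000


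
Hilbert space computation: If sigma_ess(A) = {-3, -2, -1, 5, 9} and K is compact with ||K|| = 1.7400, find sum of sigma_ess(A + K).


By Weyl's theorem, the essential spectrum is invariant under compact perturbations.
sigma_ess(A + K) = sigma_ess(A) = {-3, -2, -1, 5, 9}
Sum = -3 + -2 + -1 + 5 + 9 = 8

8


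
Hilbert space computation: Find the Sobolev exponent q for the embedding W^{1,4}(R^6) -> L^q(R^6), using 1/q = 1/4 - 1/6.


Using the Sobolev embedding formula: 1/q = 1/p - k/n
1/q = 1/4 - 1/6 = 1/12
q = 1/(1/12) = 12

12.0000


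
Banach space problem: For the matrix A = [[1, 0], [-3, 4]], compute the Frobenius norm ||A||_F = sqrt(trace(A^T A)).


||A||_F^2 = sum a_ij^2
= 1^2 + 0^2 + (-3)^2 + 4^2
= 1 + 0 + 9 + 16 = 26
||A||_F = sqrt(26) = 5.0990

5.0990


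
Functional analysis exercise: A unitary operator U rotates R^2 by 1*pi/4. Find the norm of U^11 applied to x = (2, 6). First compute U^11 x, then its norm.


U is a rotation by theta = 1*pi/4
U^11 = rotation by 11*theta = 11*pi/4 = 3*pi/4 (mod 2*pi)
cos(3*pi/4) = -0.7071, sin(3*pi/4) = 0.7071
U^11 x = (-0.7071 * 2 - 0.7071 * 6, 0.7071 * 2 + -0.7071 * 6)
= (-5.6569, -2.8284)
||U^11 x|| = sqrt((-5.6569)^2 + (-2.8284)^2) = sqrt(40.0000) = 6.3246

6.3246


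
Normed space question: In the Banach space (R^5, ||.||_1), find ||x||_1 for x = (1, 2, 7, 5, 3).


The l^1 norm equals the sum of absolute values of all components.
||x||_1 = 1 + 2 + 7 + 5 + 3
= 18

18.0000


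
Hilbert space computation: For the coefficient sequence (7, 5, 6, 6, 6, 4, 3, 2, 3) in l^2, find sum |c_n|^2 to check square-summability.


sum |c_n|^2 = 7^2 + 5^2 + 6^2 + 6^2 + 6^2 + 4^2 + 3^2 + 2^2 + 3^2
= 49 + 25 + 36 + 36 + 36 + 16 + 9 + 4 + 9
= 220

220


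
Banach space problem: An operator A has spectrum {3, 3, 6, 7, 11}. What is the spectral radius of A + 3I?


Spectrum of A + 3I = {6, 6, 9, 10, 14}
Spectral radius = max |lambda| over the shifted spectrum
= max(6, 6, 9, 10, 14) = 14

14


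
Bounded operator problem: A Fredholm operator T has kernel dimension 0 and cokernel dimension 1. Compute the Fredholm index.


The Fredholm index is defined as ind(T) = dim(ker T) - dim(coker T)
= 0 - 1
= -1

-1


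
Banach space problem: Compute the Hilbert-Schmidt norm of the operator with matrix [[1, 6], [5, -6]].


The Hilbert-Schmidt norm is sqrt(sum of squares of all entries).
Sum of squares = 1^2 + 6^2 + 5^2 + (-6)^2
= 1 + 36 + 25 + 36 = 98
||T||_HS = sqrt(98) = 9.8995

9.8995


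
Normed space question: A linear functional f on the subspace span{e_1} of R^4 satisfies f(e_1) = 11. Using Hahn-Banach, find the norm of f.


The norm of f is given by ||f|| = sup_{||x||=1} |f(x)|.
On span{e_1}, ||e_1|| = 1, so ||f|| = |f(e_1)| / ||e_1||
= |11| / 1 = 11.0000

11.0000


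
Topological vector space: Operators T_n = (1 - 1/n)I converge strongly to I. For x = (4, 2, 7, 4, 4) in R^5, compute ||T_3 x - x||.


T_3 x - x = (1 - 1/3)x - x = -x/3
||x|| = sqrt(101) = 10.0499
||T_3 x - x|| = ||x||/3 = 10.0499/3 = 3.3500

3.3500


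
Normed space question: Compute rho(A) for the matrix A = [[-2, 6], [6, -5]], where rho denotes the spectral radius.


For a 2x2 matrix, eigenvalues satisfy lambda^2 - (trace)*lambda + det = 0
trace = -2 + -5 = -7
det = -2*-5 - 6*6 = -26
discriminant = (-7)^2 - 4*(-26) = 153
spectral radius = max |eigenvalue| = 9.6847

9.6847


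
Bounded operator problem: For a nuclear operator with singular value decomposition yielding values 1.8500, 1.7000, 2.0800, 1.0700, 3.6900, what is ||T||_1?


The nuclear norm is the sum of all singular values.
||T||_1 = 1.8500 + 1.7000 + 2.0800 + 1.0700 + 3.6900
= 10.3900

10.3900


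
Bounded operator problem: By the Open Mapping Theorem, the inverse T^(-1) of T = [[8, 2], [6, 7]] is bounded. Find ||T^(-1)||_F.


det(T) = 8*7 - 2*6 = 44
T^(-1) = (1/44) * [[7, -2], [-6, 8]] = [[0.1591, -0.0455], [-0.1364, 0.1818]]
||T^(-1)||_F^2 = 0.1591^2 + (-0.0455)^2 + (-0.1364)^2 + 0.1818^2 = 0.0790
||T^(-1)||_F = sqrt(0.0790) = 0.2811

0.2811


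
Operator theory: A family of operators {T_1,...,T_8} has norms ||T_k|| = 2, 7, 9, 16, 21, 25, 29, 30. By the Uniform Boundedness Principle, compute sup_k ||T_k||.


By the Uniform Boundedness Principle, the supremum of norms is finite.
sup_k ||T_k|| = max(2, 7, 9, 16, 21, 25, 29, 30) = 30

30


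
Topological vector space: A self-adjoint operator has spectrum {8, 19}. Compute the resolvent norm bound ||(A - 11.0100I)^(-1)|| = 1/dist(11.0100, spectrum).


dist(11.0100, {8, 19}) = min(|11.0100 - 8|, |11.0100 - 19|)
= min(3.0100, 7.9900) = 3.0100
Resolvent bound = 1/3.0100 = 0.3322

0.3322


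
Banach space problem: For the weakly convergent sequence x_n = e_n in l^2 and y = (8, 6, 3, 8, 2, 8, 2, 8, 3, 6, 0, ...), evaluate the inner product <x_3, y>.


x_3 = e_3 is the standard basis vector with 1 in position 3.
<x_3, y> = y_3 = 3
As n -> infinity, <x_n, y> -> 0, confirming weak convergence of (x_n) to 0.

3


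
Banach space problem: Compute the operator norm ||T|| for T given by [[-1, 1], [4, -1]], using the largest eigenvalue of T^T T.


A^T A = [[17, -5], [-5, 2]]
trace(A^T A) = 19, det(A^T A) = 9
discriminant = 19^2 - 4*9 = 325
Largest eigenvalue of A^T A = (trace + sqrt(disc))/2 = 18.5139
||T|| = sqrt(18.5139) = 4.3028

4.3028


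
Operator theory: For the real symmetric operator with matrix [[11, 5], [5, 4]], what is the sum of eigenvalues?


For a self-adjoint (symmetric) matrix, the eigenvalues are real.
The sum of eigenvalues equals the trace of the matrix.
trace = 11 + 4 = 15

15


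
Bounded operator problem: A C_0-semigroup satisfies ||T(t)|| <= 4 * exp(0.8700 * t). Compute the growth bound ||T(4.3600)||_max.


||T(4.3600)|| <= 4 * exp(0.8700 * 4.3600)
= 4 * exp(3.7932)
= 4 * 44.3982
= 177.5930

177.5930


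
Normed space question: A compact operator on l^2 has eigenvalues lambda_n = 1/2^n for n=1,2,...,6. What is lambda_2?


The eigenvalue formula gives lambda_2 = 1/2^2
= 1/4
= 0.2500

0.2500


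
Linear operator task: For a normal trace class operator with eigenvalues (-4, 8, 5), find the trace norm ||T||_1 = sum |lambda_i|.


For a normal operator, singular values equal |eigenvalues|.
Trace norm = sum |lambda_i| = 4 + 8 + 5
= 17

17


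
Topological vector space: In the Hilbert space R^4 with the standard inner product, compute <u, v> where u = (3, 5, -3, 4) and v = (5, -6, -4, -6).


Computing the standard inner product <u, v> = sum u_i * v_i
= 3*5 + 5*-6 + -3*-4 + 4*-6
= 15 + -30 + 12 + -24
= -27

-27


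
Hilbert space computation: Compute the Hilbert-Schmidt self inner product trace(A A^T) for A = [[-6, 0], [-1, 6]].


trace(A * A^T) = sum of squares of all entries
= (-6)^2 + 0^2 + (-1)^2 + 6^2
= 36 + 0 + 1 + 36
= 73

73


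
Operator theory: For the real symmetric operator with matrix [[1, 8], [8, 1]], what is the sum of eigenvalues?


For a self-adjoint (symmetric) matrix, the eigenvalues are real.
The sum of eigenvalues equals the trace of the matrix.
trace = 1 + 1 = 2

2


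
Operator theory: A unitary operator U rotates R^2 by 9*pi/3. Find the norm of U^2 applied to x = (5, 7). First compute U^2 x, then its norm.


U is a rotation by theta = 9*pi/3
U^2 = rotation by 2*theta = 18*pi/3 = 0*pi/3 (mod 2*pi)
cos(0*pi/3) = 1.0000, sin(0*pi/3) = 0.0000
U^2 x = (1.0000 * 5 - 0.0000 * 7, 0.0000 * 5 + 1.0000 * 7)
= (5.0000, 7.0000)
||U^2 x|| = sqrt(5.0000^2 + 7.0000^2) = sqrt(74.0000) = 8.6023

8.6023


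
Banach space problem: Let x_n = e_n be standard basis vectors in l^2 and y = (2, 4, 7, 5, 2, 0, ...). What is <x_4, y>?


x_4 = e_4 is the standard basis vector with 1 in position 4.
<x_4, y> = y_4 = 5
As n -> infinity, <x_n, y> -> 0, confirming weak convergence of (x_n) to 0.

5


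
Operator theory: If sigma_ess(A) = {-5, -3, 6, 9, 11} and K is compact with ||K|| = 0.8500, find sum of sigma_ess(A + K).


By Weyl's theorem, the essential spectrum is invariant under compact perturbations.
sigma_ess(A + K) = sigma_ess(A) = {-5, -3, 6, 9, 11}
Sum = -5 + -3 + 6 + 9 + 11 = 18

18


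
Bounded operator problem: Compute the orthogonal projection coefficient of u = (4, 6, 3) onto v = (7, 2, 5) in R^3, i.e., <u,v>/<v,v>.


Computing <u,v> = 4*7 + 6*2 + 3*5 = 55
Computing <v,v> = 7^2 + 2^2 + 5^2 = 78
Projection coefficient = 55/78 = 0.7051

0.7051


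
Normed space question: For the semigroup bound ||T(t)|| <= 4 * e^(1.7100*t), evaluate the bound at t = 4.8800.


||T(4.8800)|| <= 4 * exp(1.7100 * 4.8800)
= 4 * exp(8.3448)
= 4 * 4208.2409
= 16832.9636

16832.9636


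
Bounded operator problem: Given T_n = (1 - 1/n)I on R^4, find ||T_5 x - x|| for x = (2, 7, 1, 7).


T_5 x - x = (1 - 1/5)x - x = -x/5
||x|| = sqrt(103) = 10.1489
||T_5 x - x|| = ||x||/5 = 10.1489/5 = 2.0298

2.0298


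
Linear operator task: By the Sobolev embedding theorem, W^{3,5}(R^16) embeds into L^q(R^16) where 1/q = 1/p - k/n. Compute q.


Using the Sobolev embedding formula: 1/q = 1/p - k/n
1/q = 1/5 - 3/16 = 1/80
q = 1/(1/80) = 80

80.0000


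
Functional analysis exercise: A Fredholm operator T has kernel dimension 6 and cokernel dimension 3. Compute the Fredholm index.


The Fredholm index is defined as ind(T) = dim(ker T) - dim(coker T)
= 6 - 3
= 3

3


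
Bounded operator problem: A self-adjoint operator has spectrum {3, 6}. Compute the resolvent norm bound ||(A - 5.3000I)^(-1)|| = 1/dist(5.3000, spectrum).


dist(5.3000, {3, 6}) = min(|5.3000 - 3|, |5.3000 - 6|)
= min(2.3000, 0.7000) = 0.7000
Resolvent bound = 1/0.7000 = 1.4286

1.4286


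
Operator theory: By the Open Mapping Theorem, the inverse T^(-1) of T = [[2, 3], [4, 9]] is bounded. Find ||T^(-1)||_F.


det(T) = 2*9 - 3*4 = 6
T^(-1) = (1/6) * [[9, -3], [-4, 2]] = [[1.5000, -0.5000], [-0.6667, 0.3333]]
||T^(-1)||_F^2 = 1.5000^2 + (-0.5000)^2 + (-0.6667)^2 + 0.3333^2 = 3.0556
||T^(-1)||_F = sqrt(3.0556) = 1.7480

1.7480


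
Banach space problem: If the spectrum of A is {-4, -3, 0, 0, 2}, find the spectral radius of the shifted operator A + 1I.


Spectrum of A + 1I = {-3, -2, 1, 1, 3}
Spectral radius = max |lambda| over the shifted spectrum
= max(3, 2, 1, 1, 3) = 3

3


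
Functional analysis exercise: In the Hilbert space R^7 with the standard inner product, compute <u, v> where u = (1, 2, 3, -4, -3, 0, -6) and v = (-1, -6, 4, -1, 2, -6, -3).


Computing the standard inner product <u, v> = sum u_i * v_i
= 1*-1 + 2*-6 + 3*4 + -4*-1 + -3*2 + 0*-6 + -6*-3
= -1 + -12 + 12 + 4 + -6 + 0 + 18
= 15

15


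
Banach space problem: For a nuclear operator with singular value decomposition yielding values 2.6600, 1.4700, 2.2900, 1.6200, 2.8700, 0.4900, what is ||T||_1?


The nuclear norm is the sum of all singular values.
||T||_1 = 2.6600 + 1.4700 + 2.2900 + 1.6200 + 2.8700 + 0.4900
= 11.4000

11.4000


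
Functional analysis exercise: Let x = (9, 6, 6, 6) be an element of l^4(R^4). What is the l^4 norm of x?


The l^4 norm = (sum |x_i|^4)^(1/4)
Sum of 4th powers = 6561 + 1296 + 1296 + 1296 = 10449
||x||_4 = (10449)^(1/4) = 10.1104

10.1104


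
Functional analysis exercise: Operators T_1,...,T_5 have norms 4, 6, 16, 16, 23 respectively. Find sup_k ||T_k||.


By the Uniform Boundedness Principle, the supremum of norms is finite.
sup_k ||T_k|| = max(4, 6, 16, 16, 23) = 23

23


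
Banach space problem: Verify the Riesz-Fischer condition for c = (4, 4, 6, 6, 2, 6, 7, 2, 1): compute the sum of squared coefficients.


sum |c_n|^2 = 4^2 + 4^2 + 6^2 + 6^2 + 2^2 + 6^2 + 7^2 + 2^2 + 1^2
= 16 + 16 + 36 + 36 + 4 + 36 + 49 + 4 + 1
= 198

198


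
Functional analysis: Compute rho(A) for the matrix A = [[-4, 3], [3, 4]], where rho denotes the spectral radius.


For a 2x2 matrix, eigenvalues satisfy lambda^2 - (trace)*lambda + det = 0
trace = -4 + 4 = 0
det = -4*4 - 3*3 = -25
discriminant = 0^2 - 4*(-25) = 100
spectral radius = max |eigenvalue| = 5.0000

5.0000


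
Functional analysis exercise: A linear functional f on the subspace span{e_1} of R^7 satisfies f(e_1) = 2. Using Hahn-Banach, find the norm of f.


The norm of f is given by ||f|| = sup_{||x||=1} |f(x)|.
On span{e_1}, ||e_1|| = 1, so ||f|| = |f(e_1)| / ||e_1||
= |2| / 1 = 2.0000

2.0000


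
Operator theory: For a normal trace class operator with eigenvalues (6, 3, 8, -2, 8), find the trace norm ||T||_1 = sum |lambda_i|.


For a normal operator, singular values equal |eigenvalues|.
Trace norm = sum |lambda_i| = 6 + 3 + 8 + 2 + 8
= 27

27


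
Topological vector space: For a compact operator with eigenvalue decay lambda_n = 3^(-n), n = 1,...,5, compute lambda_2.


The eigenvalue formula gives lambda_2 = 1/3^2
= 1/9
= 0.1111

0.1111


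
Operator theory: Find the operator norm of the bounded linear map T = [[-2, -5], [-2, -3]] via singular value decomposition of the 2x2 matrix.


A^T A = [[8, 16], [16, 34]]
trace(A^T A) = 42, det(A^T A) = 16
discriminant = 42^2 - 4*16 = 1700
Largest eigenvalue of A^T A = (trace + sqrt(disc))/2 = 41.6155
||T|| = sqrt(41.6155) = 6.4510

6.4510


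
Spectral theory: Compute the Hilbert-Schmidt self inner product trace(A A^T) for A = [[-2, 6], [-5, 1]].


trace(A * A^T) = sum of squares of all entries
= (-2)^2 + 6^2 + (-5)^2 + 1^2
= 4 + 36 + 25 + 1
= 66

66


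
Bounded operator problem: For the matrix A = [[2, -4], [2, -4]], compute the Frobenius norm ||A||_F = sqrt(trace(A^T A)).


||A||_F^2 = sum a_ij^2
= 2^2 + (-4)^2 + 2^2 + (-4)^2
= 4 + 16 + 4 + 16 = 40
||A||_F = sqrt(40) = 6.3246

6.3246


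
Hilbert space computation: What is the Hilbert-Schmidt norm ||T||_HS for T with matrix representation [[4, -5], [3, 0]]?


The Hilbert-Schmidt norm is sqrt(sum of squares of all entries).
Sum of squares = 4^2 + (-5)^2 + 3^2 + 0^2
= 16 + 25 + 9 + 0 = 50
||T||_HS = sqrt(50) = 7.0711

7.0711


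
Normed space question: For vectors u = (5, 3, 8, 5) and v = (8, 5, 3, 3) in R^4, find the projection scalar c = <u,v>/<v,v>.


Computing <u,v> = 5*8 + 3*5 + 8*3 + 5*3 = 94
Computing <v,v> = 8^2 + 5^2 + 3^2 + 3^2 = 107
Projection coefficient = 94/107 = 0.8785

0.8785


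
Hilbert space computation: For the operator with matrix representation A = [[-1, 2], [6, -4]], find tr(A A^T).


trace(A * A^T) = sum of squares of all entries
= (-1)^2 + 2^2 + 6^2 + (-4)^2
= 1 + 4 + 36 + 16
= 57

57


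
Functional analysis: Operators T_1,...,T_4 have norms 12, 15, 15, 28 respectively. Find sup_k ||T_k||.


By the Uniform Boundedness Principle, the supremum of norms is finite.
sup_k ||T_k|| = max(12, 15, 15, 28) = 28

28


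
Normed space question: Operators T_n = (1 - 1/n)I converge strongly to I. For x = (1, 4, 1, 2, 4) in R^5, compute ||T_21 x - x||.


T_21 x - x = (1 - 1/21)x - x = -x/21
||x|| = sqrt(38) = 6.1644
||T_21 x - x|| = ||x||/21 = 6.1644/21 = 0.2935

0.2935


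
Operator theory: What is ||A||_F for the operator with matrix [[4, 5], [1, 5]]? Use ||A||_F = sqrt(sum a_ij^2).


||A||_F^2 = sum a_ij^2
= 4^2 + 5^2 + 1^2 + 5^2
= 16 + 25 + 1 + 25 = 67
||A||_F = sqrt(67) = 8.1854

8.1854


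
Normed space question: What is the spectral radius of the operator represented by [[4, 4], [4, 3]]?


For a 2x2 matrix, eigenvalues satisfy lambda^2 - (trace)*lambda + det = 0
trace = 4 + 3 = 7
det = 4*3 - 4*4 = -4
discriminant = 7^2 - 4*(-4) = 65
spectral radius = max |eigenvalue| = 7.5311

7.5311


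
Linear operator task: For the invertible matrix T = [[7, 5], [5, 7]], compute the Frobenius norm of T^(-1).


det(T) = 7*7 - 5*5 = 24
T^(-1) = (1/24) * [[7, -5], [-5, 7]] = [[0.2917, -0.2083], [-0.2083, 0.2917]]
||T^(-1)||_F^2 = 0.2917^2 + (-0.2083)^2 + (-0.2083)^2 + 0.2917^2 = 0.2569
||T^(-1)||_F = sqrt(0.2569) = 0.5069

0.5069


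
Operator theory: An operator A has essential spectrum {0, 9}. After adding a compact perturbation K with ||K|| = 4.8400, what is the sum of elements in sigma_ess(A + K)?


By Weyl's theorem, the essential spectrum is invariant under compact perturbations.
sigma_ess(A + K) = sigma_ess(A) = {0, 9}
Sum = 0 + 9 = 9

9


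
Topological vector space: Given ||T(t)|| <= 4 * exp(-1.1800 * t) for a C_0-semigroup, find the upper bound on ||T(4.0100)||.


||T(4.0100)|| <= 4 * exp(-1.1800 * 4.0100)
= 4 * exp(-4.7318)
= 4 * 0.0088
= 0.0352

0.0352


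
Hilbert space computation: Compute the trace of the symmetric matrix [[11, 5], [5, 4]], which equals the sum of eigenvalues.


For a self-adjoint (symmetric) matrix, the eigenvalues are real.
The sum of eigenvalues equals the trace of the matrix.
trace = 11 + 4 = 15

15


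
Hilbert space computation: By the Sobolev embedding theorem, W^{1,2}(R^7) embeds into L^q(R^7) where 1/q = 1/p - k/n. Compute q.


Using the Sobolev embedding formula: 1/q = 1/p - k/n
1/q = 1/2 - 1/7 = 5/14
q = 1/(5/14) = 14/5 = 2.8000

2.8000


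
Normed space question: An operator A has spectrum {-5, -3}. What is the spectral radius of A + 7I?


Spectrum of A + 7I = {2, 4}
Spectral radius = max |lambda| over the shifted spectrum
= max(2, 4) = 4

4


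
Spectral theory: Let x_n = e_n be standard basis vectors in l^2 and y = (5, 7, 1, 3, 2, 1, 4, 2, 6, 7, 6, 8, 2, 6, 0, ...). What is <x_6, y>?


x_6 = e_6 is the standard basis vector with 1 in position 6.
<x_6, y> = y_6 = 1
As n -> infinity, <x_n, y> -> 0, confirming weak convergence of (x_n) to 0.

1


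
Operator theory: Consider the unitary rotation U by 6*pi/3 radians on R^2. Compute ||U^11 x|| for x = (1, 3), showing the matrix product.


U is a rotation by theta = 6*pi/3
U^11 = rotation by 11*theta = 66*pi/3 = 0*pi/3 (mod 2*pi)
cos(0*pi/3) = 1.0000, sin(0*pi/3) = 0.0000
U^11 x = (1.0000 * 1 - 0.0000 * 3, 0.0000 * 1 + 1.0000 * 3)
= (1.0000, 3.0000)
||U^11 x|| = sqrt(1.0000^2 + 3.0000^2) = sqrt(10.0000) = 3.1623

3.1623


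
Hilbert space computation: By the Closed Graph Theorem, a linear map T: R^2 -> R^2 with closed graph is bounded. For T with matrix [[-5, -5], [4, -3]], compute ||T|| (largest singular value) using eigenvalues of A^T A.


A^T A = [[41, 13], [13, 34]]
trace(A^T A) = 75, det(A^T A) = 1225
discriminant = 75^2 - 4*1225 = 725
Largest eigenvalue of A^T A = (trace + sqrt(disc))/2 = 50.9629
||T|| = sqrt(50.9629) = 7.1388

7.1388


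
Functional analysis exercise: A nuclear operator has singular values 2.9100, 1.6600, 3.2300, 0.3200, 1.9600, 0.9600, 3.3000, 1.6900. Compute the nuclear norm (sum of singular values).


The nuclear norm is the sum of all singular values.
||T||_1 = 2.9100 + 1.6600 + 3.2300 + 0.3200 + 1.9600 + 0.9600 + 3.3000 + 1.6900
= 16.0300

16.0300


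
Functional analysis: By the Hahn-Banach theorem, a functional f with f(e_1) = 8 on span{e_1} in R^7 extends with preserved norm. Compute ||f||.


The norm of f is given by ||f|| = sup_{||x||=1} |f(x)|.
On span{e_1}, ||e_1|| = 1, so ||f|| = |f(e_1)| / ||e_1||
= |8| / 1 = 8.0000

8.0000


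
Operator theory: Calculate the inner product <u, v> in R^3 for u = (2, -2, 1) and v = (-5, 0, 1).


Computing the standard inner product <u, v> = sum u_i * v_i
= 2*-5 + -2*0 + 1*1
= -10 + 0 + 1
= -9

-9


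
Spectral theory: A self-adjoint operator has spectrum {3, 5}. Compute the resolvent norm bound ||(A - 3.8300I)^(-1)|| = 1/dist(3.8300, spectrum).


dist(3.8300, {3, 5}) = min(|3.8300 - 3|, |3.8300 - 5|)
= min(0.8300, 1.1700) = 0.8300
Resolvent bound = 1/0.8300 = 1.2048

1.2048


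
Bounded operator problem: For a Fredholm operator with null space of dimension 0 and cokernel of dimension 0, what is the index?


The Fredholm index is defined as ind(T) = dim(ker T) - dim(coker T)
= 0 - 0
= 0

0


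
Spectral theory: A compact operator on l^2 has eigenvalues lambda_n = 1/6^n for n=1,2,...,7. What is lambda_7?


The eigenvalue formula gives lambda_7 = 1/6^7
= 1/279936
= 3.5722e-06

3.5722e-06


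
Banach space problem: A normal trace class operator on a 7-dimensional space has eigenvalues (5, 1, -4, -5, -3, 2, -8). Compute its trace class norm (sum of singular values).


For a normal operator, singular values equal |eigenvalues|.
Trace norm = sum |lambda_i| = 5 + 1 + 4 + 5 + 3 + 2 + 8
= 28

28


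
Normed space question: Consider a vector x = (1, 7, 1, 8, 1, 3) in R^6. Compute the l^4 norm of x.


The l^4 norm = (sum |x_i|^4)^(1/4)
Sum of 4th powers = 1 + 2401 + 1 + 4096 + 1 + 81 = 6581
||x||_4 = (6581)^(1/4) = 9.0069

9.0069


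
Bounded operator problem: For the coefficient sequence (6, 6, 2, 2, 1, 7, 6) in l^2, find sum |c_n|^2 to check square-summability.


sum |c_n|^2 = 6^2 + 6^2 + 2^2 + 2^2 + 1^2 + 7^2 + 6^2
= 36 + 36 + 4 + 4 + 1 + 49 + 36
= 166

166


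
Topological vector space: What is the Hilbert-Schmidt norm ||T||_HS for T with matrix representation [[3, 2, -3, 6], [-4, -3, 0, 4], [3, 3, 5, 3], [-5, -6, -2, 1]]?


The Hilbert-Schmidt norm is sqrt(sum of squares of all entries).
Sum of squares = 3^2 + 2^2 + (-3)^2 + 6^2 + (-4)^2 + (-3)^2 + 0^2 + 4^2 + 3^2 + 3^2 + 5^2 + 3^2 + (-5)^2 + (-6)^2 + (-2)^2 + 1^2
= 9 + 4 + 9 + 36 + 16 + 9 + 0 + 16 + 9 + 9 + 25 + 9 + 25 + 36 + 4 + 1 = 217
||T||_HS = sqrt(217) = 14.7309

14.7309


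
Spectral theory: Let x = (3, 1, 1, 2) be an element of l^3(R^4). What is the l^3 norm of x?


The l^3 norm = (sum |x_i|^3)^(1/3)
Sum of 3th powers = 27 + 1 + 1 + 8 = 37
||x||_3 = (37)^(1/3) = 3.3322

3.3322


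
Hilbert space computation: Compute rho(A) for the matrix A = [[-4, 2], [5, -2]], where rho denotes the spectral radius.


For a 2x2 matrix, eigenvalues satisfy lambda^2 - (trace)*lambda + det = 0
trace = -4 + -2 = -6
det = -4*-2 - 2*5 = -2
discriminant = (-6)^2 - 4*(-2) = 44
spectral radius = max |eigenvalue| = 6.3166

6.3166


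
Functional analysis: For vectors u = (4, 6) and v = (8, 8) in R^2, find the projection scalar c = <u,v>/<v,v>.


Computing <u,v> = 4*8 + 6*8 = 80
Computing <v,v> = 8^2 + 8^2 = 128
Projection coefficient = 80/128 = 0.6250

0.6250


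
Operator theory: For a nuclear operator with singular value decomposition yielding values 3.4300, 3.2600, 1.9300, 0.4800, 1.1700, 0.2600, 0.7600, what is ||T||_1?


The nuclear norm is the sum of all singular values.
||T||_1 = 3.4300 + 3.2600 + 1.9300 + 0.4800 + 1.1700 + 0.2600 + 0.7600
= 11.2900

11.2900


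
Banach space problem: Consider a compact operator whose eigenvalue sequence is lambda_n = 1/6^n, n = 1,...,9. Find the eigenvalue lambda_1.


The eigenvalue formula gives lambda_1 = 1/6^1
= 1/6
= 0.1667

0.1667


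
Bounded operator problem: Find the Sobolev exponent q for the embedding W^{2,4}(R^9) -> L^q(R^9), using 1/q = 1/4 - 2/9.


Using the Sobolev embedding formula: 1/q = 1/p - k/n
1/q = 1/4 - 2/9 = 1/36
q = 1/(1/36) = 36

36.0000


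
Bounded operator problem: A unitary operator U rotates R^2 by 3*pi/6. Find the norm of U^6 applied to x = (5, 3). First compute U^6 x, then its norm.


U is a rotation by theta = 3*pi/6
U^6 = rotation by 6*theta = 18*pi/6 = 6*pi/6 (mod 2*pi)
cos(6*pi/6) = -1.0000, sin(6*pi/6) = 0.0000
U^6 x = (-1.0000 * 5 - 0.0000 * 3, 0.0000 * 5 + -1.0000 * 3)
= (-5.0000, -3.0000)
||U^6 x|| = sqrt((-5.0000)^2 + (-3.0000)^2) = sqrt(34.0000) = 5.8310

5.8310
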